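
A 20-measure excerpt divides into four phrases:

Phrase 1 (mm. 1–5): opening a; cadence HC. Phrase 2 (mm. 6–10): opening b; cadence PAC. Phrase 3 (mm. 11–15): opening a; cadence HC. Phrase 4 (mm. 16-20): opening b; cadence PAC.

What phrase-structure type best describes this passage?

repeated period

The cadence pattern HC–PAC–HC–PAC is weak–strong twice, and phrases 3–4 restate phrases 1–2: a period heard twice, not a double period (which would end weakly at phrase 2).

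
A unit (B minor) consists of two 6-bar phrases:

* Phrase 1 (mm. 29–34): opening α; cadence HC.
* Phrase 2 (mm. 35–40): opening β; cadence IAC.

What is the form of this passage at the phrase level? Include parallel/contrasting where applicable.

Phrase 1 ends with a half cadence (weaker) and phrase 2 with an imperfect authentic cadence (stronger): antecedent + consequent = a period.
The two phrases open with different material (α / β), so the period is contrasting.

contrasting period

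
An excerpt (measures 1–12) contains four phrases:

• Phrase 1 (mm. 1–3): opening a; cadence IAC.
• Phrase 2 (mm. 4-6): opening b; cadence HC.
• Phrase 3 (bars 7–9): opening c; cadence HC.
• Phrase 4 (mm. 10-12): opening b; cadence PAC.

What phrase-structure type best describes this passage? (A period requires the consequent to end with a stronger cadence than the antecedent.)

contrasting double period

Four phrases in two halves: the first half (mm. 1–6) ends with a half cadence, the second (mm. 7–12) with a perfect authentic cadence — a large antecedent–consequent pair, i.e. a double period.
Phrase 3 begins with different material from phrase 1, making it contrasting.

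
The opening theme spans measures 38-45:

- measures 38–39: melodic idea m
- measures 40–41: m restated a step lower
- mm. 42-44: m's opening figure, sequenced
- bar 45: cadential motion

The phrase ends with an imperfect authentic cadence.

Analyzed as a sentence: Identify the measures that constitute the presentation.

The presentation of a sentence is the basic idea (mm. 38–39) plus its repetition (mm. 40–41); the presentation is therefore mm. 38–41.

measures 38–41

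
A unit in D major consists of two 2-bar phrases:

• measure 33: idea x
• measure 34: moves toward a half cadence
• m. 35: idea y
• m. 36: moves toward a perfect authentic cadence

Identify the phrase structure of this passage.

Phrase 1 ends with a half cadence (weaker) and phrase 2 with a perfect authentic cadence (stronger): antecedent + consequent = a period.
The two phrases open with different material (x / y), so the period is contrasting.

contrasting period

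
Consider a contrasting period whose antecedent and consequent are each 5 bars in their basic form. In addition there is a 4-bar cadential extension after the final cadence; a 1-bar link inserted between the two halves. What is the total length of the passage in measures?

Basic contrasting period: 5 + 5 = 10 bars.
10 (basic form) + 4 (cadential extension) + 1 (link) = 15.

15 measures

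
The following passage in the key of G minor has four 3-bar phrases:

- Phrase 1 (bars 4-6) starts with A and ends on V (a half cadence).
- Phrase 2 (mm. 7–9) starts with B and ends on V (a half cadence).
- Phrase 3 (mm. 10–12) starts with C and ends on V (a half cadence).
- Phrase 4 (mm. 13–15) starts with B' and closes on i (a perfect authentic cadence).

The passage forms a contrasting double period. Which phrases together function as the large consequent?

phrases 3 and 4

In a double period the first pair of phrases (ending half cadence) is the large antecedent and the second pair (ending perfect authentic cadence) is the large consequent; the consequent is phrases 3 and 4.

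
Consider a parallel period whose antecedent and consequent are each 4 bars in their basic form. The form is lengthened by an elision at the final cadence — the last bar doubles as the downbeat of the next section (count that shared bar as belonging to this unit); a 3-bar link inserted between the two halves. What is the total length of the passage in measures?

11 measures

Basic parallel period: 4 + 4 = 8 bars.
8 (basic form) + 3 (link) = 11.
The elision shares a bar with the next section but does not change this unit's count.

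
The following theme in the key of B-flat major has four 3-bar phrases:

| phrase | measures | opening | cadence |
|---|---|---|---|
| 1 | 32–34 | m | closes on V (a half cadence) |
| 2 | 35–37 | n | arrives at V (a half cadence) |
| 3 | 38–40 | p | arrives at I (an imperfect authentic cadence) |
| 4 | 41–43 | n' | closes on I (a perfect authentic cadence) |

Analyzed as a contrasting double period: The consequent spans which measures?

measures 38–43

In a double period the four phrases pair into a large antecedent (phrases 1–2, ending half cadence) and a large consequent (phrases 3–4, ending perfect authentic cadence). The consequent spans mm. 38–43.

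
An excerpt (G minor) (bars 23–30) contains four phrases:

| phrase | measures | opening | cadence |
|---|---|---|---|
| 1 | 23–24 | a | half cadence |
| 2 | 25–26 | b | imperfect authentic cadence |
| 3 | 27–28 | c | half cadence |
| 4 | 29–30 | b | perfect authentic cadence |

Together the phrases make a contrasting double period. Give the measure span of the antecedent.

In a double period the first pair of phrases (ending imperfect authentic cadence) is the large antecedent and the second pair (ending perfect authentic cadence) is the large consequent; the antecedent is measures 23–26.

measures 23–26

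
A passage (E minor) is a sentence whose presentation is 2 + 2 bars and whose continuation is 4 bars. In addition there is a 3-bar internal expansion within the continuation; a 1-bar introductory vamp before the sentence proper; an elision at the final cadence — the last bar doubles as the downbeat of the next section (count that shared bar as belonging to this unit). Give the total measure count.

12 measures

Basic sentence: 2 + 2 + 4 = 8 bars.
8 (basic form) + 3 (internal expansion) + 1 (introduction) = 12.
The elision shares a bar with the next section but does not change this unit's count.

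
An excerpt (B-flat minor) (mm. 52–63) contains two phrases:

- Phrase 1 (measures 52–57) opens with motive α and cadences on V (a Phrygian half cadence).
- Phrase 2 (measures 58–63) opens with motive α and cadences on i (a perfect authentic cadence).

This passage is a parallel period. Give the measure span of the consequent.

measures 58–63

The antecedent is the phrase ending with the weaker cadence (Phrygian half cadence, phrase 1) and the consequent the one ending more conclusively (perfect authentic cadence, phrase 2); the consequent is mm. 58–63.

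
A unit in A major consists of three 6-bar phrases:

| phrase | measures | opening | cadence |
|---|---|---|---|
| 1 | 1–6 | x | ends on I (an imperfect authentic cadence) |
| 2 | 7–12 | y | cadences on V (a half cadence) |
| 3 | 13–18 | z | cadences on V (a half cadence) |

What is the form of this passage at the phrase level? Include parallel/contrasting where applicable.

phrase group

The final phrase closes with a half cadence, which is not stronger than the preceding half cadence; the 3 phrases lack an overall antecedent–consequent design and so form a phrase group.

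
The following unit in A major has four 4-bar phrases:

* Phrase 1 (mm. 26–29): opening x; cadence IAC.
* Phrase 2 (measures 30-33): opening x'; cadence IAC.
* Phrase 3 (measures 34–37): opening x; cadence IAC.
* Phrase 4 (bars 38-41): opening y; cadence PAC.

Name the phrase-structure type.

Four phrases in two halves: the first half (mm. 26–33) ends with an imperfect authentic cadence, the second (mm. 34–41) with a perfect authentic cadence — a large antecedent–consequent pair, i.e. a double period.
Phrase 3 begins with the same material as phrase 1, making it parallel.

parallel double period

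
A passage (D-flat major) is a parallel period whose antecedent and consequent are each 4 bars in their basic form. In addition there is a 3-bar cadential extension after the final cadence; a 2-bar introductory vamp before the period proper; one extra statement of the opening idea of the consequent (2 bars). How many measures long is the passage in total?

15 measures

Basic parallel period: 4 + 4 = 8 bars.
8 (basic form) + 3 (cadential extension) + 2 (introduction) + 2 (extra statement) = 15.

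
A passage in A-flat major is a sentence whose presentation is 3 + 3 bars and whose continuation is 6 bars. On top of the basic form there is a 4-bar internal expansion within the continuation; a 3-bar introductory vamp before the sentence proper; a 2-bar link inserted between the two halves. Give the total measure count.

21 measures

Basic sentence: 3 + 3 + 6 = 12 bars.
12 (basic form) + 4 (internal expansion) + 3 (introduction) + 2 (link) = 21.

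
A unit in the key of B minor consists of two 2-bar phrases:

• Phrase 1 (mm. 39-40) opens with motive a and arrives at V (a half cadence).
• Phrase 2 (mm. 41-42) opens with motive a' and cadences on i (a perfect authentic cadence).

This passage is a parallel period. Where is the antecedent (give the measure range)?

measures 39–40

The antecedent is the phrase ending with the weaker cadence (half cadence, phrase 1) and the consequent the one ending more conclusively (perfect authentic cadence, phrase 2); the antecedent is measures 39-40.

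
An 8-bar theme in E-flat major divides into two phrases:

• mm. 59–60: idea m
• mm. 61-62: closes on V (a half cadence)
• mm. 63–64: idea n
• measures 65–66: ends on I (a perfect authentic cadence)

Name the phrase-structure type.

Phrase 1 ends with a half cadence (weaker) and phrase 2 with a perfect authentic cadence (stronger): antecedent + consequent = a period.
The two phrases open with different material (m / n), so the period is contrasting.

contrasting period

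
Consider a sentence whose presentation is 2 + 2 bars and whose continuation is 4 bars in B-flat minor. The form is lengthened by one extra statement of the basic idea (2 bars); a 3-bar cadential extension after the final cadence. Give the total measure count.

13 measures

Basic sentence: 2 + 2 + 4 = 8 bars.
8 (basic form) + 2 (extra statement) + 3 (cadential extension) = 13.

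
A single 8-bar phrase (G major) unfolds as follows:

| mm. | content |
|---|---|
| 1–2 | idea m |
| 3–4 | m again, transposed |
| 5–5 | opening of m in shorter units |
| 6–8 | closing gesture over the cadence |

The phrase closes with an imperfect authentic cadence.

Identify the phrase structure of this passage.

Basic idea (mm. 1-2) + its repetition (mm. 3-4) form the presentation; fragmentation and cadence (measures 5–8) form the continuation — the 8-bar whole is a sentence.

sentence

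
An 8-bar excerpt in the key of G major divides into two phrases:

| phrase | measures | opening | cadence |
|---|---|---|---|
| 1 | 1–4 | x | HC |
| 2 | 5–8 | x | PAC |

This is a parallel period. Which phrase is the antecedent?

phrase 1

The phrase ending with the weaker cadence (half cadence) is the antecedent; the one ending more conclusively (perfect authentic cadence) is the consequent. The antecedent is phrase 1.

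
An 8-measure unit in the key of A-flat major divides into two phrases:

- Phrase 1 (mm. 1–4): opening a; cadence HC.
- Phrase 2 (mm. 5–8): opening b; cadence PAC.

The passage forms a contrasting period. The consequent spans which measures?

The antecedent is the phrase ending with the weaker cadence (half cadence, phrase 1) and the consequent the one ending more conclusively (perfect authentic cadence, phrase 2); the consequent is mm. 5-8.

measures 5–8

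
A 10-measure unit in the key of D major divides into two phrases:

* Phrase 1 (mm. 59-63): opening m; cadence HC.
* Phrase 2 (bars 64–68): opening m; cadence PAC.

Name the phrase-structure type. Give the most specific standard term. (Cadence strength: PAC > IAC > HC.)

Phrase 1 ends with a half cadence (weaker) and phrase 2 with a perfect authentic cadence (stronger): antecedent + consequent = a period.
The two phrases open with the same material (m / m), so the period is parallel.

parallel period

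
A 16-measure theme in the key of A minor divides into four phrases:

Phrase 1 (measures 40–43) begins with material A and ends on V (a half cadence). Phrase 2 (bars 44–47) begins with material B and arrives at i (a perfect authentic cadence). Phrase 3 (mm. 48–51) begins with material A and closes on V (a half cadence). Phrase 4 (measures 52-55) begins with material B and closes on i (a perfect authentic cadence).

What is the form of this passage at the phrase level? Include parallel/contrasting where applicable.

repeated period

The cadence pattern HC–PAC–HC–PAC is weak–strong twice, and phrases 3–4 restate phrases 1–2: a period heard twice, not a double period (which would end weakly at phrase 2).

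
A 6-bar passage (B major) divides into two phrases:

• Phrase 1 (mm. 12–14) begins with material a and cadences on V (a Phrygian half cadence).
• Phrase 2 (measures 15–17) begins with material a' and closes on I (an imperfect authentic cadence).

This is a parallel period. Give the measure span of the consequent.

measures 15–17

The phrase ending with the weaker cadence (Phrygian half cadence) is the antecedent; the one ending more conclusively (imperfect authentic cadence) is the consequent. The consequent is measures 15–17.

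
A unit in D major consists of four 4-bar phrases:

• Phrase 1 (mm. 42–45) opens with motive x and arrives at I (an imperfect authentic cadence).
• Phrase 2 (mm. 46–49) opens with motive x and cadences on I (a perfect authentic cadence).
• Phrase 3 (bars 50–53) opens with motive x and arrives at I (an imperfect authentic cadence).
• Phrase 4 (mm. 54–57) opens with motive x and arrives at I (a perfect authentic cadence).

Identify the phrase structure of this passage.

repeated period

The cadence pattern IAC–PAC–IAC–PAC is weak–strong twice, and phrases 3–4 restate phrases 1–2: a period heard twice, not a double period (which would end weakly at phrase 2).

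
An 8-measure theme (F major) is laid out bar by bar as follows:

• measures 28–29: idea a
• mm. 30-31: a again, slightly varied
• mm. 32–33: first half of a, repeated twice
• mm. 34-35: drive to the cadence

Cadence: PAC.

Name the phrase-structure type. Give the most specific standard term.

Basic idea (measures 28-29) + its repetition (mm. 30–31) form the presentation; fragmentation and cadence (mm. 32–35) form the continuation — the 8-bar whole is a sentence.

sentence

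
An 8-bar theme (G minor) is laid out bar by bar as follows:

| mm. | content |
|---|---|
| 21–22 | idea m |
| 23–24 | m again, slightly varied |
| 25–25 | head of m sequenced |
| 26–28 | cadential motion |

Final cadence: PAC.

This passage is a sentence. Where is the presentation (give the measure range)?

The presentation of a sentence is the basic idea (mm. 21-22) plus its repetition (bars 23–24); the presentation is therefore mm. 21–24.

measures 21–24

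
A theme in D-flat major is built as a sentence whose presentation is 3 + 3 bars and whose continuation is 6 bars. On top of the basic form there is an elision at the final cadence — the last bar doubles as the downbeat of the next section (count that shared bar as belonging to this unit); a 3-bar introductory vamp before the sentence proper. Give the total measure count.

15 measures

Basic sentence: 3 + 3 + 6 = 12 bars.
12 (basic form) + 3 (introduction) = 15.
The elision shares a bar with the next section but does not change this unit's count.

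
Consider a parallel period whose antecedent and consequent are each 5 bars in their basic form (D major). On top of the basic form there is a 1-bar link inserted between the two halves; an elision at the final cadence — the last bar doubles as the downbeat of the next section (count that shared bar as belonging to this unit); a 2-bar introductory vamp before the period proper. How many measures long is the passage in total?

13 measures

Basic parallel period: 5 + 5 = 10 bars.
10 (basic form) + 1 (link) + 2 (introduction) = 13.
The elision shares a bar with the next section but does not change this unit's count.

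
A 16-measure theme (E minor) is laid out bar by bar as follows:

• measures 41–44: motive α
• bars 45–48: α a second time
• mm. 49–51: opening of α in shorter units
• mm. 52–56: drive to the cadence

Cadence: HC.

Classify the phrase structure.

Basic idea (mm. 41–44) + its repetition (mm. 45–48) form the presentation; fragmentation and cadence (bars 49–56) form the continuation — the 16-bar whole is a sentence.

sentence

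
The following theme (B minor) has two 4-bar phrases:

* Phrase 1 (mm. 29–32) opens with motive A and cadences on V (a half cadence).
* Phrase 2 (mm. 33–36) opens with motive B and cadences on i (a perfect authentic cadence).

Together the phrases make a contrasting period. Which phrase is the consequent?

phrase 2

The phrase ending with the weaker cadence (half cadence) is the antecedent; the one ending more conclusively (perfect authentic cadence) is the consequent. The consequent is phrase 2.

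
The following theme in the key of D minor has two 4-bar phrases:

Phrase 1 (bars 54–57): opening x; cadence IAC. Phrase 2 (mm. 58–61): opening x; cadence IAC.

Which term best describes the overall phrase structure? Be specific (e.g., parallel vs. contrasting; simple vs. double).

repeated phrase

Both phrases have the same opening (x) and the same cadence (imperfect authentic cadence): the second is a restatement, not a consequent, so this is a repeated phrase rather than a period.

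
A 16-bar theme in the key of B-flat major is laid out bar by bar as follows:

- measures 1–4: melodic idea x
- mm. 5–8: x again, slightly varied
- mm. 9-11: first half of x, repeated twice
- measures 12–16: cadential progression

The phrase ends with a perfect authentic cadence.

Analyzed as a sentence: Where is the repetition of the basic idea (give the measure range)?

measures 5–8

The presentation of a sentence is the basic idea (measures 1–4) plus its repetition (mm. 5-8); the repetition of the basic idea is therefore mm. 5–8.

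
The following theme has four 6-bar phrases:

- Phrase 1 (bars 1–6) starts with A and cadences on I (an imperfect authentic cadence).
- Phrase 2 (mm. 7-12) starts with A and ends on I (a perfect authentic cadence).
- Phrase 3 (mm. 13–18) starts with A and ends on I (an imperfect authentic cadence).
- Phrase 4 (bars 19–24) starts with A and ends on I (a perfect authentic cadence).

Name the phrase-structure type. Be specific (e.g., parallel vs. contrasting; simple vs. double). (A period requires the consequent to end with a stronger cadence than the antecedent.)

repeated period

The cadence pattern IAC–PAC–IAC–PAC is weak–strong twice, and phrases 3–4 restate phrases 1–2: a period heard twice, not a double period (which would end weakly at phrase 2).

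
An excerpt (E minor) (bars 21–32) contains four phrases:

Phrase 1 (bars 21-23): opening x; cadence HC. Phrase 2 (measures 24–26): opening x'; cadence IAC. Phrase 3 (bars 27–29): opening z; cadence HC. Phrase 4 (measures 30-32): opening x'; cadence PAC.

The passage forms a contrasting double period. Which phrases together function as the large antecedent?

In a double period the first pair of phrases (ending imperfect authentic cadence) is the large antecedent and the second pair (ending perfect authentic cadence) is the large consequent; the antecedent is phrases 1 and 2.

phrases 1 and 2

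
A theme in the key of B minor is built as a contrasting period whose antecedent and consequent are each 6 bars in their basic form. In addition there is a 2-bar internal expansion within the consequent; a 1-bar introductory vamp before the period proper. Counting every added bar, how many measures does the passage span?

Basic contrasting period: 6 + 6 = 12 bars.
12 (basic form) + 2 (internal expansion) + 1 (introduction) = 15.

15 measures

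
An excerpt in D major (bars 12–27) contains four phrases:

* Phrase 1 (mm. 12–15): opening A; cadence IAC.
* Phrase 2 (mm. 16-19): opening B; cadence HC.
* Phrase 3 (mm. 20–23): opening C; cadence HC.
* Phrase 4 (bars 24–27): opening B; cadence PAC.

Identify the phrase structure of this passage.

Four phrases in two halves: the first half (measures 12–19) ends with a half cadence, the second (bars 20–27) with a perfect authentic cadence — a large antecedent–consequent pair, i.e. a double period.
Phrase 3 begins with different material from phrase 1, making it contrasting.

contrasting double period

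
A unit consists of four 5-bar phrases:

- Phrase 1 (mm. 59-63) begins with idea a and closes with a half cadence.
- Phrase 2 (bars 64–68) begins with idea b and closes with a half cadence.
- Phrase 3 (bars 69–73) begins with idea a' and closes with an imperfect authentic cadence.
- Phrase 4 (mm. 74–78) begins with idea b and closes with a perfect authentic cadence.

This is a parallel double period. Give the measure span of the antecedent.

In a double period the first pair of phrases (ending half cadence) is the large antecedent and the second pair (ending perfect authentic cadence) is the large consequent; the antecedent is measures 59–68.

measures 59–68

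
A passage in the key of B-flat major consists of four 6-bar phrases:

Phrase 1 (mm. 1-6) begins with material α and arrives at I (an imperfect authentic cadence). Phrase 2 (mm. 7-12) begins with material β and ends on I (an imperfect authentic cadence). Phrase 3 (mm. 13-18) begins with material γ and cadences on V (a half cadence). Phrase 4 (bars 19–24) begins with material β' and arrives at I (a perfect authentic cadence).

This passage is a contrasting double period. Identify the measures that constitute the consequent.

In a double period the four phrases pair into a large antecedent (phrases 1–2, ending imperfect authentic cadence) and a large consequent (phrases 3–4, ending perfect authentic cadence). The consequent spans mm. 13–24.

measures 13–24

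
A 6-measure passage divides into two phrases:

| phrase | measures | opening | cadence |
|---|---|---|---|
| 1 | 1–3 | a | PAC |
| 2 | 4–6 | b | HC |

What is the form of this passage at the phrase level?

The second phrase closes with a half cadence, which is not stronger than the first phrase's perfect authentic cadence; without a weak→strong cadential pair there is no antecedent–consequent relationship, so this is a phrase group rather than a period.

phrase group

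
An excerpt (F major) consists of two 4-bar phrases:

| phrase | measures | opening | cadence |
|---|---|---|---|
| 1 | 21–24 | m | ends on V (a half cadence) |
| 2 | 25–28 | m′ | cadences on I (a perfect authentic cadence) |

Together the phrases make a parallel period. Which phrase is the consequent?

phrase 2

The phrase ending with the weaker cadence (half cadence) is the antecedent; the one ending more conclusively (perfect authentic cadence) is the consequent. The consequent is phrase 2.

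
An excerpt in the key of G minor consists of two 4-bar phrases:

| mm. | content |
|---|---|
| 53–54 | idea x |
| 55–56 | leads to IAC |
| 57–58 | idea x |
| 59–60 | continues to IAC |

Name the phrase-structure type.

Both phrases have the same opening (x) and the same cadence (imperfect authentic cadence): the second is a restatement, not a consequent, so this is a repeated phrase rather than a period.

repeated phrase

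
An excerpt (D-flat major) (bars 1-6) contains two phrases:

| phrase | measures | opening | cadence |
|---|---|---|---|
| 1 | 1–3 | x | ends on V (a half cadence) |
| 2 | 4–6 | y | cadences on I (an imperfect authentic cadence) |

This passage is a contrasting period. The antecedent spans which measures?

The antecedent is the phrase ending with the weaker cadence (half cadence, phrase 1) and the consequent the one ending more conclusively (imperfect authentic cadence, phrase 2); the antecedent is mm. 1–3.

measures 1–3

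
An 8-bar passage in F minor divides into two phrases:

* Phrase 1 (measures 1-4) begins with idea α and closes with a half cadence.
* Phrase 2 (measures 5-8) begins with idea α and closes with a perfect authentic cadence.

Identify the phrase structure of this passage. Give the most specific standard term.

Phrase 1 ends with a half cadence (weaker) and phrase 2 with a perfect authentic cadence (stronger): antecedent + consequent = a period.
The two phrases open with the same material (α / α), so the period is parallel.

parallel period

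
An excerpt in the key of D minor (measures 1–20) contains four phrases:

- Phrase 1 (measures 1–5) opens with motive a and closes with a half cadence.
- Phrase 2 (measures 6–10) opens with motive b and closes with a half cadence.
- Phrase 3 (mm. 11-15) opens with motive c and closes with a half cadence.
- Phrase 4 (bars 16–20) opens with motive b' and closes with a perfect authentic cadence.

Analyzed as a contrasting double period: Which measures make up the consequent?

In a double period the four phrases pair into a large antecedent (phrases 1–2, ending half cadence) and a large consequent (phrases 3–4, ending perfect authentic cadence). The consequent spans bars 11-20.

measures 11–20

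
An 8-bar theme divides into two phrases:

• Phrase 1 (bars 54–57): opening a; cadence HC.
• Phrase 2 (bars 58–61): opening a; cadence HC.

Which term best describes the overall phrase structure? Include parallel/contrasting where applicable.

repeated phrase

Both phrases have the same opening (a) and the same cadence (half cadence): the second is a restatement, not a consequent, so this is a repeated phrase rather than a period.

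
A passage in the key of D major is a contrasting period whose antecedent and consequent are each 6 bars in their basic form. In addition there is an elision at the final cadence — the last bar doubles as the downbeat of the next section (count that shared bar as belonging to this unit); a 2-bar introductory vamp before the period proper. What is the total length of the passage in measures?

14 measures

Basic contrasting period: 6 + 6 = 12 bars.
12 (basic form) + 2 (introduction) = 14.
The elision shares a bar with the next section but does not change this unit's count.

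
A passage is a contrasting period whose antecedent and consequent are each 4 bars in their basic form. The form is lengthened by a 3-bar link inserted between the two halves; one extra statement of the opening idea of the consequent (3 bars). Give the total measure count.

Basic contrasting period: 4 + 4 = 8 bars.
8 (basic form) + 3 (link) + 3 (extra statement) = 14.

14 measures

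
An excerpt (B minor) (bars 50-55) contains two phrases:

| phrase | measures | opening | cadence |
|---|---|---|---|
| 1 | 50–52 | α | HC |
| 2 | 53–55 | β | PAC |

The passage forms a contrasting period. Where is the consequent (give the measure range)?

The antecedent is the phrase ending with the weaker cadence (half cadence, phrase 1) and the consequent the one ending more conclusively (perfect authentic cadence, phrase 2); the consequent is mm. 53-55.

measures 53–55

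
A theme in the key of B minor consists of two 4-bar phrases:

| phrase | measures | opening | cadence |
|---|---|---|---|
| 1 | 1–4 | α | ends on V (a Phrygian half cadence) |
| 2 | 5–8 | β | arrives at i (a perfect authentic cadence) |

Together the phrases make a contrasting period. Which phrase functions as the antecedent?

phrase 1

The phrase ending with the weaker cadence (Phrygian half cadence) is the antecedent; the one ending more conclusively (perfect authentic cadence) is the consequent. The antecedent is phrase 1.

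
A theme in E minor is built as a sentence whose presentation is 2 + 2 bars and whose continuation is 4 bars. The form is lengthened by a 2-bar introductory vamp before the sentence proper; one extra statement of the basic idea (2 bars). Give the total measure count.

Basic sentence: 2 + 2 + 4 = 8 bars.
8 (basic form) + 2 (introduction) + 2 (extra statement) = 12.

12 measures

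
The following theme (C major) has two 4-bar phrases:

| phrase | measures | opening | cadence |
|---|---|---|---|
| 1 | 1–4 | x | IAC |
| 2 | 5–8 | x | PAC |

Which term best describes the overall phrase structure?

Phrase 1 ends with an imperfect authentic cadence (weaker) and phrase 2 with a perfect authentic cadence (stronger): antecedent + consequent = a period.
The two phrases open with the same material (x / x), so the period is parallel.

parallel period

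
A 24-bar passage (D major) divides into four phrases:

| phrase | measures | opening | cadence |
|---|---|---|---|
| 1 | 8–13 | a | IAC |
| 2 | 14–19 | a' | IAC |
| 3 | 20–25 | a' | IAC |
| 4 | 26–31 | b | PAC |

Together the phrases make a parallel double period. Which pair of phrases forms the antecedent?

In a double period the first pair of phrases (ending imperfect authentic cadence) is the large antecedent and the second pair (ending perfect authentic cadence) is the large consequent; the antecedent is phrases 1 and 2.

phrases 1 and 2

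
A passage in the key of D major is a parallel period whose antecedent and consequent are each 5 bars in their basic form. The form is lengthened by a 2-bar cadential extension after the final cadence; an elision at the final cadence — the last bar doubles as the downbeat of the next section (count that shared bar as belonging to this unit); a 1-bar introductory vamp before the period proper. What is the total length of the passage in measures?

13 measures

Basic parallel period: 5 + 5 = 10 bars.
10 (basic form) + 2 (cadential extension) + 1 (introduction) = 13.
The elision shares a bar with the next section but does not change this unit's count.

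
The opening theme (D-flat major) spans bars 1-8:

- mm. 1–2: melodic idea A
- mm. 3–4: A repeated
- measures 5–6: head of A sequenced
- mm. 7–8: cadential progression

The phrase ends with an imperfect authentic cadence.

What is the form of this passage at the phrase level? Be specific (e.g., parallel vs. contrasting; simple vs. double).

sentence

Basic idea (mm. 1–2) + its repetition (mm. 3–4) form the presentation; fragmentation and cadence (mm. 5-8) form the continuation — the 8-bar whole is a sentence.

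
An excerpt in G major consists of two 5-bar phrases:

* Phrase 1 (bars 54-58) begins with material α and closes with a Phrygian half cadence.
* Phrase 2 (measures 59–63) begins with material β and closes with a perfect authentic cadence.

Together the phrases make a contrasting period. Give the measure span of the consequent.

The phrase ending with the weaker cadence (Phrygian half cadence) is the antecedent; the one ending more conclusively (perfect authentic cadence) is the consequent. The consequent is measures 59–63.

measures 59–63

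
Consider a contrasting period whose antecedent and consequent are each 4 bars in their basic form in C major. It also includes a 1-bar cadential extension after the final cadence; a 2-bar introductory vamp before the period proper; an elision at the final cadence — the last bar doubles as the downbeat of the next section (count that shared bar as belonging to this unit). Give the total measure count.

Basic contrasting period: 4 + 4 = 8 bars.
8 (basic form) + 1 (cadential extension) + 2 (introduction) = 11.
The elision shares a bar with the next section but does not change this unit's count.

11 measures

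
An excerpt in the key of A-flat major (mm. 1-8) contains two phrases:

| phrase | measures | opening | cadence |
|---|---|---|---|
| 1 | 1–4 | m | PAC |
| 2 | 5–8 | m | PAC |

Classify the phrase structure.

repeated phrase

Both phrases have the same opening (m) and the same cadence (perfect authentic cadence): the second is a restatement, not a consequent, so this is a repeated phrase rather than a period.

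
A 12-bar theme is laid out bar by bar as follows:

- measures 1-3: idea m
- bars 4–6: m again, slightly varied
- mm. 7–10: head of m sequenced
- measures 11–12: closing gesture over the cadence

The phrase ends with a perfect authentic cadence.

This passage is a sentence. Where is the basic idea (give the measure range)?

The presentation of a sentence is the basic idea (measures 1–3) plus its repetition (measures 4-6); the basic idea is therefore bars 1-3.

measures 1–3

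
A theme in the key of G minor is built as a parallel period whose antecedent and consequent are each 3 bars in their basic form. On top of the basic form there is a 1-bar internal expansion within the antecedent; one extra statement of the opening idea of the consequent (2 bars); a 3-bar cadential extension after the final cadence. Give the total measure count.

12 measures

Basic parallel period: 3 + 3 = 6 bars.
6 (basic form) + 1 (internal expansion) + 2 (extra statement) + 3 (cadential extension) = 12.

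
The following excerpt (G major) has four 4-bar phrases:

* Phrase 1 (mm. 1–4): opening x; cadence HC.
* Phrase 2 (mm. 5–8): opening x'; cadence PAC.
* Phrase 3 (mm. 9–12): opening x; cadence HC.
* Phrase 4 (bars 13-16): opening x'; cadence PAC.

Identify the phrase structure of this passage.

The cadence pattern HC–PAC–HC–PAC is weak–strong twice, and phrases 3–4 restate phrases 1–2: a period heard twice, not a double period (which would end weakly at phrase 2).

repeated period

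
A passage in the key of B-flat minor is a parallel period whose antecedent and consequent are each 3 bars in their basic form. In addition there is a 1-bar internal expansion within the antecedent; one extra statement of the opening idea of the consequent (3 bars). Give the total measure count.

Basic parallel period: 3 + 3 = 6 bars.
6 (basic form) + 1 (internal expansion) + 3 (extra statement) = 10.

10 measures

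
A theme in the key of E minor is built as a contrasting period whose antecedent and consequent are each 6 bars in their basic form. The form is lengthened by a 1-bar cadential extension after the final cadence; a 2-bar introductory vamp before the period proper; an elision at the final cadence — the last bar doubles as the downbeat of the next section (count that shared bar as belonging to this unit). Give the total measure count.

15 measures

Basic contrasting period: 6 + 6 = 12 bars.
12 (basic form) + 1 (cadential extension) + 2 (introduction) = 15.
The elision shares a bar with the next section but does not change this unit's count.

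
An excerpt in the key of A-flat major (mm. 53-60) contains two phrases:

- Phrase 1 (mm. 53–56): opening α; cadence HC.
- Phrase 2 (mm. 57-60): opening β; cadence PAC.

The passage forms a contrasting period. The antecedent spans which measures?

measures 53–56

The antecedent is the phrase ending with the weaker cadence (half cadence, phrase 1) and the consequent the one ending more conclusively (perfect authentic cadence, phrase 2); the antecedent is measures 53–56.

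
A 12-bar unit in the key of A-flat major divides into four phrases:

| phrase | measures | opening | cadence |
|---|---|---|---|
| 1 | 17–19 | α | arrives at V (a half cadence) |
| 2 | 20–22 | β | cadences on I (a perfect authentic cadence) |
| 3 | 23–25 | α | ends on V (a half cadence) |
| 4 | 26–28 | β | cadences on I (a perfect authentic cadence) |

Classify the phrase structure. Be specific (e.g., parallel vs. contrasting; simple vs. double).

repeated period

The cadence pattern HC–PAC–HC–PAC is weak–strong twice, and phrases 3–4 restate phrases 1–2: a period heard twice, not a double period (which would end weakly at phrase 2).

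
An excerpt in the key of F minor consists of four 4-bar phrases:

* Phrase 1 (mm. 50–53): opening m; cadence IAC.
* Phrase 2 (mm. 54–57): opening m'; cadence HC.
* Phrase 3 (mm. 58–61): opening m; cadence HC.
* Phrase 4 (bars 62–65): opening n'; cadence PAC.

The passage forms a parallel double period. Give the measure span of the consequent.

In a double period the first pair of phrases (ending half cadence) is the large antecedent and the second pair (ending perfect authentic cadence) is the large consequent; the consequent is measures 58–65.

measures 58–65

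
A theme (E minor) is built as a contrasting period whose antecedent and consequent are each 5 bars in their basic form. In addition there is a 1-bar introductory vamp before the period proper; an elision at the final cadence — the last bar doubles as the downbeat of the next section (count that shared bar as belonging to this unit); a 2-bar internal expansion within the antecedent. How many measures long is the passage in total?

13 measures

Basic contrasting period: 5 + 5 = 10 bars.
10 (basic form) + 1 (introduction) + 2 (internal expansion) = 13.
The elision shares a bar with the next section but does not change this unit's count.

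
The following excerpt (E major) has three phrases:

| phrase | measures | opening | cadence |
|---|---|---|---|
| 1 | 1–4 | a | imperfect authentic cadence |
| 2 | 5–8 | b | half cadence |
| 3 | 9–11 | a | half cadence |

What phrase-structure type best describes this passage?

phrase group

The final phrase closes with a half cadence, which is not stronger than the preceding half cadence; the 3 phrases lack an overall antecedent–consequent design and so form a phrase group.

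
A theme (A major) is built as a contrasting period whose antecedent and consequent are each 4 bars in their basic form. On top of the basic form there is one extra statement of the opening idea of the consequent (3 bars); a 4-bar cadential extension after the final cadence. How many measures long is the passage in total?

15 measures

Basic contrasting period: 4 + 4 = 8 bars.
8 (basic form) + 3 (extra statement) + 4 (cadential extension) = 15.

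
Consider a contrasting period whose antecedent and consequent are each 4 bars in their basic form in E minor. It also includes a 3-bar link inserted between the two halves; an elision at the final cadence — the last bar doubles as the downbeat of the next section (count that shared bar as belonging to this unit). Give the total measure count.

Basic contrasting period: 4 + 4 = 8 bars.
8 (basic form) + 3 (link) = 11.
The elision shares a bar with the next section but does not change this unit's count.

11 measures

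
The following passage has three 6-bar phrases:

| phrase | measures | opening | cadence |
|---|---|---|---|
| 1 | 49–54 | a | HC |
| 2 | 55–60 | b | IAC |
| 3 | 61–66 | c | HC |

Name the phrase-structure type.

The final phrase closes with a half cadence, which is not stronger than the preceding imperfect authentic cadence; the 3 phrases lack an overall antecedent–consequent design and so form a phrase group.

phrase group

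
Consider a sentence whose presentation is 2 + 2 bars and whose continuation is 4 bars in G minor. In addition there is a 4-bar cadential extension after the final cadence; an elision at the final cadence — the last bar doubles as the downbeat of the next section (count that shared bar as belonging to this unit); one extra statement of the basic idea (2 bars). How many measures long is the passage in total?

14 measures

Basic sentence: 2 + 2 + 4 = 8 bars.
8 (basic form) + 4 (cadential extension) + 2 (extra statement) = 14.
The elision shares a bar with the next section but does not change this unit's count.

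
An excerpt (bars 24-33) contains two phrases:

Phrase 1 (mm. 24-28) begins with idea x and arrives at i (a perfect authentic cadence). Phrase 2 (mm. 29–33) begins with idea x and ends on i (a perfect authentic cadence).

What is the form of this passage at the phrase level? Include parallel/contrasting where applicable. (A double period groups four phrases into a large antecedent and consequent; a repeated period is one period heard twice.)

Both phrases have the same opening (x) and the same cadence (perfect authentic cadence): the second is a restatement, not a consequent, so this is a repeated phrase rather than a period.

repeated phrase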